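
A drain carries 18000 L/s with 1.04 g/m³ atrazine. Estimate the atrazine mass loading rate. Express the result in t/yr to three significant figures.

18000 L/s = 18 m³/s.
Mass flux = Q·C = 18 m³/s × 1.04 g/m³ = 18.72 g/s.
= 18.72 g/s × 31.56 = 590.8 t/yr.

591 t/yr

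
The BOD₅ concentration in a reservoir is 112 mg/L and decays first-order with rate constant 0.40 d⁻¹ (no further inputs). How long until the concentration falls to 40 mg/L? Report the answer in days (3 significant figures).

t = ln(C₀/C)/k = ln(112/40)/0.40 = 1.03/0.40 = 2.574 d.

2.57 d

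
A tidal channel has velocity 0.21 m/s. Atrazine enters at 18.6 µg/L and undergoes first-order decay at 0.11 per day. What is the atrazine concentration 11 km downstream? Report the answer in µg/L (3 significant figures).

17.4 µg/L

Travel time t = 11 km / 0.21 m/s = 1.1e+04/0.21 = 5.238e+04 s = 0.6063 d.
First-order decay: C = 18.6·exp(−0.11·0.6063) = 18.6·0.9355 = 17.4 µg/L.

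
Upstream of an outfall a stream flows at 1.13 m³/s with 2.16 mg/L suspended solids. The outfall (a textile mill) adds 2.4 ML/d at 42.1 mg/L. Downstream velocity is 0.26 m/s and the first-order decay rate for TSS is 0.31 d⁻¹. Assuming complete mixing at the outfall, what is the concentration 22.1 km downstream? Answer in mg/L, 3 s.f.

2.4 ML/d = 0.02778 m³/s.
After complete mixing, C₀ = (0.02778·42.1 + 1.13·2.16) / 1.158 = 3.118 mg/L.
Travel time t = 2.21e+04 m / 0.26 m/s = 8.5e+04 s = 0.9838 d.
C = 3.118·exp(−0.31·0.9838) = 3.118·0.7371 = 2.299 mg/L.

2.30 mg/L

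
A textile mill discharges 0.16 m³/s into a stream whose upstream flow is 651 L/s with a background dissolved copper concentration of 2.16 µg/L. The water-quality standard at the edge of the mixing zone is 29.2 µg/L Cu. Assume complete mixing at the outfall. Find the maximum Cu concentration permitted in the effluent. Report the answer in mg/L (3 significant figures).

651 L/s = 0.651 m³/s.
2.16 µg/L = 0.00216 mg/L.
29.2 µg/L = 0.0292 mg/L.
Mass balance: 0.0292·0.811 = 0.16·Cₑ + 0.651·0.00216.
Cₑ = (0.02368 − 0.001406) / 0.16 = 0.1392 mg/L.

0.139 mg/L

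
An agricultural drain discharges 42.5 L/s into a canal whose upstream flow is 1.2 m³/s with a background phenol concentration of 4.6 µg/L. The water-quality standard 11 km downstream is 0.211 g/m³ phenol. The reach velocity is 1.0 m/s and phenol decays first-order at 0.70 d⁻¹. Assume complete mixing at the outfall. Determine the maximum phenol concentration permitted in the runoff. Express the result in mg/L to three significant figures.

42.5 L/s = 0.0425 m³/s.
4.6 µg/L = 0.0046 mg/L.
Travel time to the compliance point: t = 1.1e+04/1.0 = 1.1e+04 s = 0.1273 d; decay factor exp(−0.70·0.1273) = 0.9147.
So the concentration just after mixing may be at most 0.211/0.9147 = 0.2307 mg/L.
Mass balance: 0.2307·1.242 = 0.0425·Cₑ + 1.2·0.0046.
Cₑ = (0.2866 − 0.00552) / 0.0425 = 6.614 mg/L.

6.61 mg/L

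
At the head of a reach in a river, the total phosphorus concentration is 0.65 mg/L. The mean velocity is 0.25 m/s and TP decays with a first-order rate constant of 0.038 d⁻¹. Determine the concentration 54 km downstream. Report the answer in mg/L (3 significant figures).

Travel time t = 54 km / 0.25 m/s = 5.4e+04/0.25 = 2.16e+05 s = 2.5 d.
First-order decay: C = 0.65·exp(−0.038·2.5) = 0.65·0.9094 = 0.5911 mg/L.

0.591 mg/L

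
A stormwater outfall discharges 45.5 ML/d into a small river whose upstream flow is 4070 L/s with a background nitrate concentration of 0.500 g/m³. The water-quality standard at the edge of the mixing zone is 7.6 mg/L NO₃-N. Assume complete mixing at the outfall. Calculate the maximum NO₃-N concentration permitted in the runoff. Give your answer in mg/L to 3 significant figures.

62.5 mg/L

45.5 ML/d = 0.5266 m³/s.
4070 L/s = 4.07 m³/s.
Mass balance: 7.6·4.597 = 0.5266·Cₑ + 4.07·0.5.
Cₑ = (34.93 − 2.035) / 0.5266 = 62.47 mg/L.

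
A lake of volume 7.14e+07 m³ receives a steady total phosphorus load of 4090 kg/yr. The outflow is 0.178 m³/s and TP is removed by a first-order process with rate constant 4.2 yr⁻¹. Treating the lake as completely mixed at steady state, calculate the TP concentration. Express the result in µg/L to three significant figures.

Outflow Q = 0.178 m³/s × 3.156e+07 s/yr = 5.617e+06 m³/yr.
Steady-state CSTR mass balance: W = Q·C + k·V·C, so C = W/(Q + kV).
Q + kV = 5.617e+06 + 4.2·7.14e+07 = 3.055e+08 m³/yr.
C = 4090/3.055e+08 = 1.339e-05 kg/m³ = 0.01339 mg/L = 13.39 µg/L.

13.4 µg/L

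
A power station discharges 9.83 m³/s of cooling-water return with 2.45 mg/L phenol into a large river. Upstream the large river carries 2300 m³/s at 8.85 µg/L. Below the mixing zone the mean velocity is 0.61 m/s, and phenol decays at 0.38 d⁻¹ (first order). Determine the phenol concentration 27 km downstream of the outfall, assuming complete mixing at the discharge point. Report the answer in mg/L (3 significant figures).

8.85 µg/L = 0.00885 mg/L.
After complete mixing, C₀ = (9.83·2.45 + 2300·0.00885) / 2310 = 0.01924 mg/L.
Travel time t = 2.7e+04 m / 0.61 m/s = 4.426e+04 s = 0.5123 d.
C = 0.01924·exp(−0.38·0.5123) = 0.01924·0.8231 = 0.01584 mg/L.

0.0158 mg/L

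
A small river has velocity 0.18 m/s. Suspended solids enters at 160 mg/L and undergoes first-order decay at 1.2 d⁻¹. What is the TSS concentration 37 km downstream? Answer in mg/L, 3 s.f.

9.21 mg/L

Travel time t = 37 km / 0.18 m/s = 3.7e+04/0.18 = 2.056e+05 s = 2.379 d.
First-order decay: C = 160·exp(−1.2·2.379) = 160·0.05756 = 9.209 mg/L.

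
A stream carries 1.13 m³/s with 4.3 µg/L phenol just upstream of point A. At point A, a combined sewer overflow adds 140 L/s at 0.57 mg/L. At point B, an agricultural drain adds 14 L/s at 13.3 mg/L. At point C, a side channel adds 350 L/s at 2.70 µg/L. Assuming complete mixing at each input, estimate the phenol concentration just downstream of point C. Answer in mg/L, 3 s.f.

4.3 µg/L = 0.0043 mg/L.
140 L/s = 0.14 m³/s.
After input A: C = (1.13·0.0043 + 0.14·0.57) / 1.27 = 0.06666 mg/L.
14 L/s = 0.014 m³/s.
After input B: C = (1.27·0.06666 + 0.014·13.3) / 1.284 = 0.2109 mg/L.
350 L/s = 0.35 m³/s.
2.70 µg/L = 0.0027 mg/L.
After input C: C = (1.284·0.2109 + 0.35·0.0027) / 1.634 = 0.1663 mg/L.

0.166 mg/L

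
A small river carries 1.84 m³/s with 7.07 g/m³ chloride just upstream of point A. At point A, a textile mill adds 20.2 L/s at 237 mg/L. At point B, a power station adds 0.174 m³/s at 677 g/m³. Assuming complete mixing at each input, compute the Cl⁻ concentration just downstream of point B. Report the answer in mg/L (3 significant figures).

20.2 L/s = 0.0202 m³/s.
After input A: C = (1.84·7.07 + 0.0202·237) / 1.86 = 9.567 mg/L.
After input B: C = (1.86·9.567 + 0.174·677) / 2.034 = 66.66 mg/L.

66.7 mg/L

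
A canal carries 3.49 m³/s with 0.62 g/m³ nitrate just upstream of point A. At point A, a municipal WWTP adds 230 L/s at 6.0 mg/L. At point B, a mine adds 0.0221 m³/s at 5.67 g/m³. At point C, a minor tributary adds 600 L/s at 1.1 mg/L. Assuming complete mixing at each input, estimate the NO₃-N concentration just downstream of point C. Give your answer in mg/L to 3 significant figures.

230 L/s = 0.23 m³/s.
After input A: C = (3.49·0.62 + 0.23·6) / 3.72 = 0.9526 mg/L.
After input B: C = (3.72·0.9526 + 0.0221·5.67) / 3.742 = 0.9805 mg/L.
600 L/s = 0.6 m³/s.
After input C: C = (3.742·0.9805 + 0.6·1.1) / 4.342 = 0.997 mg/L.

0.997 mg/L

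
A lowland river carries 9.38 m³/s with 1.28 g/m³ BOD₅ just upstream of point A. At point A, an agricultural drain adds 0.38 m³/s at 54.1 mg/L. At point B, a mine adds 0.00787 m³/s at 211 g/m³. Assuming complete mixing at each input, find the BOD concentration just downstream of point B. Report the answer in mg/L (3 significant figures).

3.50 mg/L

After input A: C = (9.38·1.28 + 0.38·54.1) / 9.76 = 3.337 mg/L.
After input B: C = (9.76·3.337 + 0.00787·211) / 9.768 = 3.504 mg/L.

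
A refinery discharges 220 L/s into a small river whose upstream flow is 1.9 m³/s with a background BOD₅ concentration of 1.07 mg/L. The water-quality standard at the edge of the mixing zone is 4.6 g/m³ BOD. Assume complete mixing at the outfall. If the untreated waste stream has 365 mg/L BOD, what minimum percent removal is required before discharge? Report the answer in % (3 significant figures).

90.4 %

220 L/s = 0.22 m³/s.
Mass balance: 4.6·2.12 = 0.22·Cₑ + 1.9·1.07.
Cₑ = (9.752 − 2.033) / 0.22 = 35.09 mg/L.
Required removal = 1 − 35.09/365 = 90.39 %.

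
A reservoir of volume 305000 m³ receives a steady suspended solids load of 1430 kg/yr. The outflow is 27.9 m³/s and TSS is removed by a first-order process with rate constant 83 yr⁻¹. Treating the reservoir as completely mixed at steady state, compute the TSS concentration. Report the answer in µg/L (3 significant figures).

Outflow Q = 27.9 m³/s × 3.156e+07 s/yr = 8.805e+08 m³/yr.
Steady-state CSTR mass balance: W = Q·C + k·V·C, so C = W/(Q + kV).
Q + kV = 8.805e+08 + 83·305000 = 9.058e+08 m³/yr.
C = 1430/9.058e+08 = 1.579e-06 kg/m³ = 0.001579 mg/L = 1.579 µg/L.

1.58 µg/L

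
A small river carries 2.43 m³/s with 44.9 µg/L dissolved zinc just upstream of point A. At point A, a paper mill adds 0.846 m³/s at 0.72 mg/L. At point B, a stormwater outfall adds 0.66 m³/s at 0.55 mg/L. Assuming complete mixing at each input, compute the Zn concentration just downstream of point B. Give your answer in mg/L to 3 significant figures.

44.9 µg/L = 0.0449 mg/L.
After input A: C = (2.43·0.0449 + 0.846·0.72) / 3.276 = 0.2192 mg/L.
After input B: C = (3.276·0.2192 + 0.66·0.55) / 3.936 = 0.2747 mg/L.

0.275 mg/L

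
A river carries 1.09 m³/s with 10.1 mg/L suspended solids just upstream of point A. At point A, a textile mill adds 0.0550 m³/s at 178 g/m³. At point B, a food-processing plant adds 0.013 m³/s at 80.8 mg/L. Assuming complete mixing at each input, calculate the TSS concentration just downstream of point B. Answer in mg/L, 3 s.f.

After input A: C = (1.09·10.1 + 0.055·178) / 1.145 = 18.17 mg/L.
After input B: C = (1.145·18.17 + 0.013·80.8) / 1.158 = 18.87 mg/L.

18.9 mg/L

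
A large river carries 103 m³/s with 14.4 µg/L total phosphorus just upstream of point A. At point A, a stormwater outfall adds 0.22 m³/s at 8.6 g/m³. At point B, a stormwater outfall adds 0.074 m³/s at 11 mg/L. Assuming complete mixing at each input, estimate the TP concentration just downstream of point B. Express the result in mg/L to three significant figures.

0.0406 mg/L

14.4 µg/L = 0.0144 mg/L.
After input A: C = (103·0.0144 + 0.22·8.6) / 103.2 = 0.0327 mg/L.
After input B: C = (103.2·0.0327 + 0.074·11) / 103.3 = 0.04056 mg/L.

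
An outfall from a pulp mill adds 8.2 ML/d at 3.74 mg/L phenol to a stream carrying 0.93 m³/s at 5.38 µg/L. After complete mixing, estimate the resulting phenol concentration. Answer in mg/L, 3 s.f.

0.351 mg/L

8.2 ML/d = 0.09491 m³/s.
5.38 µg/L = 0.00538 mg/L.
By mass balance at complete mixing, C = (0.09491·3.74 + 0.93·0.00538) / (0.09491 + 0.93) = 0.36/1.025 = 0.3512 mg/L.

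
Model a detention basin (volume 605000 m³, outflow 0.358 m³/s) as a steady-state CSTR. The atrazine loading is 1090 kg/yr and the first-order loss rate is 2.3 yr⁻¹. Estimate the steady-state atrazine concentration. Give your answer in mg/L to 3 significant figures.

0.0859 mg/L

Outflow Q = 0.358 m³/s × 3.156e+07 s/yr = 1.13e+07 m³/yr.
Steady-state CSTR mass balance: W = Q·C + k·V·C, so C = W/(Q + kV).
Q + kV = 1.13e+07 + 2.3·605000 = 1.269e+07 m³/yr.
C = 1090/1.269e+07 = 8.59e-05 kg/m³ = 0.0859 mg/L.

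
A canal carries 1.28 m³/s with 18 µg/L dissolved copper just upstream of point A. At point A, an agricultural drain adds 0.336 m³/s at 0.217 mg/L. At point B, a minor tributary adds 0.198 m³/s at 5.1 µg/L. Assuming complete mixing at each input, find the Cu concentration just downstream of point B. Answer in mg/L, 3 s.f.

0.0535 mg/L

18 µg/L = 0.018 mg/L.
After input A: C = (1.28·0.018 + 0.336·0.217) / 1.616 = 0.05938 mg/L.
5.1 µg/L = 0.0051 mg/L.
After input B: C = (1.616·0.05938 + 0.198·0.0051) / 1.814 = 0.05345 mg/L.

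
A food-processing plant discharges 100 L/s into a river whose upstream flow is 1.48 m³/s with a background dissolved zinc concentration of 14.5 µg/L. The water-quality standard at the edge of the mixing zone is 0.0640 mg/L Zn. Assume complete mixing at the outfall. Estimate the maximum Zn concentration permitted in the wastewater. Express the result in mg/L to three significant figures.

0.797 mg/L

100 L/s = 0.1 m³/s.
14.5 µg/L = 0.0145 mg/L.
Mass balance: 0.064·1.58 = 0.1·Cₑ + 1.48·0.0145.
Cₑ = (0.1011 − 0.02146) / 0.1 = 0.7966 mg/L.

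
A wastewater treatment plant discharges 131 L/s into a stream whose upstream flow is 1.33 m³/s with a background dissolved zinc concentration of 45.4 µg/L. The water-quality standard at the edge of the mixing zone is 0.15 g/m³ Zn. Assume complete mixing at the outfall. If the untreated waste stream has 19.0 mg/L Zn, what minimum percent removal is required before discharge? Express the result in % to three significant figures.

131 L/s = 0.131 m³/s.
45.4 µg/L = 0.0454 mg/L.
Mass balance: 0.15·1.461 = 0.131·Cₑ + 1.33·0.0454.
Cₑ = (0.2192 − 0.06038) / 0.131 = 1.212 mg/L.
Required removal = 1 − 1.212/19.0 = 93.62 %.

93.6 %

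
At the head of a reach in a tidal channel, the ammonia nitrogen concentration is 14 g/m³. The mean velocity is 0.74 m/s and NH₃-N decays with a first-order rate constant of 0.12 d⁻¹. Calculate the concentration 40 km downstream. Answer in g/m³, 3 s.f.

Travel time t = 40 km / 0.74 m/s = 4e+04/0.74 = 5.405e+04 s = 0.6256 d.
First-order decay: C = 14·exp(−0.12·0.6256) = 14·0.9277 = 12.99 g/m³.

13.0 g/m³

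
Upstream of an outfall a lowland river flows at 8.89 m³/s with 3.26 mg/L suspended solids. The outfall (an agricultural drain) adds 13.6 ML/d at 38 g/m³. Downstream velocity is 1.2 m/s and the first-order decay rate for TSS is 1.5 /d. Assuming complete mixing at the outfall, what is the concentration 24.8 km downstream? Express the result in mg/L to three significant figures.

2.70 mg/L

13.6 ML/d = 0.1574 m³/s.
After complete mixing, C₀ = (0.1574·38 + 8.89·3.26) / 9.047 = 3.864 mg/L.
Travel time t = 2.48e+04 m / 1.2 m/s = 2.067e+04 s = 0.2392 d.
C = 3.864·exp(−1.5·0.2392) = 3.864·0.6985 = 2.699 mg/L.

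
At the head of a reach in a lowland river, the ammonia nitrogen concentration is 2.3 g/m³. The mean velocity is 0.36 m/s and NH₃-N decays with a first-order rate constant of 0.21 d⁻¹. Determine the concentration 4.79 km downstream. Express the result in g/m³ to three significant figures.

Travel time t = 4.79 km / 0.36 m/s = 4790/0.36 = 1.331e+04 s = 0.154 d.
First-order decay: C = 2.3·exp(−0.21·0.154) = 2.3·0.9682 = 2.227 g/m³.

2.23 g/m³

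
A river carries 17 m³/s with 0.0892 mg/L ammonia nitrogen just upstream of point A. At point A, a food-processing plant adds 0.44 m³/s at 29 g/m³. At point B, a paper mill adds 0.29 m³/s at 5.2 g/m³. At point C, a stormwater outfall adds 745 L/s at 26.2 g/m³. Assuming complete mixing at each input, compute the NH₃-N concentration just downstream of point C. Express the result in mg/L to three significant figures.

1.91 mg/L

After input A: C = (17·0.0892 + 0.44·29) / 17.44 = 0.8186 mg/L.
After input B: C = (17.44·0.8186 + 0.29·5.2) / 17.73 = 0.8903 mg/L.
745 L/s = 0.745 m³/s.
After input C: C = (17.73·0.8903 + 0.745·26.2) / 18.48 = 1.911 mg/L.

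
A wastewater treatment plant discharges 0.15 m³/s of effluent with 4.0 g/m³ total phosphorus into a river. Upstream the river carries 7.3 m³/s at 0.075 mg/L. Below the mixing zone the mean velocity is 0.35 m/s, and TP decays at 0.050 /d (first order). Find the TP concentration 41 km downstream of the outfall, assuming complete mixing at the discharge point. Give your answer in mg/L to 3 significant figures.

After complete mixing, C₀ = (0.15·4 + 7.3·0.075) / 7.45 = 0.154 mg/L.
Travel time t = 4.1e+04 m / 0.35 m/s = 1.171e+05 s = 1.356 d.
C = 0.154·exp(−0.050·1.356) = 0.154·0.9345 = 0.1439 mg/L.

0.144 mg/L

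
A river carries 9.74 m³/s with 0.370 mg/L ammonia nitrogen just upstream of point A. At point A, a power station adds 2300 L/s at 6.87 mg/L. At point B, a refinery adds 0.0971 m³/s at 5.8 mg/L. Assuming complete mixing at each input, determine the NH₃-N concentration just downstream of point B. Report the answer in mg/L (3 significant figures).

2300 L/s = 2.3 m³/s.
After input A: C = (9.74·0.37 + 2.3·6.87) / 12.04 = 1.612 mg/L.
After input B: C = (12.04·1.612 + 0.0971·5.8) / 12.14 = 1.645 mg/L.

1.65 mg/L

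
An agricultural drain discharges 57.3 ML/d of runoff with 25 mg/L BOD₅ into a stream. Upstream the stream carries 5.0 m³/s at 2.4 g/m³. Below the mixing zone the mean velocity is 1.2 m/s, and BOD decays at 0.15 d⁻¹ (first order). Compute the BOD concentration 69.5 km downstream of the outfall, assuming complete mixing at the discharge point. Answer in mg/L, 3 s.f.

57.3 ML/d = 0.6632 m³/s.
After complete mixing, C₀ = (0.6632·25 + 5·2.4) / 5.663 = 5.047 mg/L.
Travel time t = 6.95e+04 m / 1.2 m/s = 5.792e+04 s = 0.6703 d.
C = 5.047·exp(−0.15·0.6703) = 5.047·0.9043 = 4.564 mg/L.

4.56 mg/L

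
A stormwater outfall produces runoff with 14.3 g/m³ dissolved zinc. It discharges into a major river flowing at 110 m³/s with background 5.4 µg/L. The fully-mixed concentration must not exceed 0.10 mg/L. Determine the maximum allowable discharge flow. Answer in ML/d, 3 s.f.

63.3 ML/d

5.4 µg/L = 0.0054 mg/L.
Mass balance at complete mixing: C_std·(Q_w + Q_r) = Q_w·C_e + Q_r·C_b.
Rearranging, Q_w = Q_r·(C_std − C_b)/(C_e − C_std) = 110·(0.1 − 0.0054) / (14.3 − 0.1) = 0.7328 m³/s.
= 63.32 ML/d.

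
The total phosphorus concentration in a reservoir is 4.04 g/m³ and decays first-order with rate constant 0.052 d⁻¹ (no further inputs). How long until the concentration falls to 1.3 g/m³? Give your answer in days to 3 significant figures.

t = ln(C₀/C)/k = ln(4.04/1.3)/0.052 = 1.134/0.052 = 21.81 d.

21.8 d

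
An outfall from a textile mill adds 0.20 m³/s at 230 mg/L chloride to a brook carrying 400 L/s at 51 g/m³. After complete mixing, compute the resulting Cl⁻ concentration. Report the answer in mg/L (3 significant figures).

111 mg/L

400 L/s = 0.4 m³/s.
By mass balance at complete mixing, C = (0.2·230 + 0.4·51) / (0.2 + 0.4) = 66.4/0.6 = 110.7 mg/L.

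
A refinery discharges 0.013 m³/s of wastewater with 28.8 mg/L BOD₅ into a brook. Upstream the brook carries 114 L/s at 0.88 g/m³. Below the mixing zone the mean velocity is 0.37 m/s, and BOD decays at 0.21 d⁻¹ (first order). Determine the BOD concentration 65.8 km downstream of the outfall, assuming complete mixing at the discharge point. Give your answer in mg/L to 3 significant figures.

114 L/s = 0.114 m³/s.
After complete mixing, C₀ = (0.013·28.8 + 0.114·0.88) / 0.127 = 3.738 mg/L.
Travel time t = 6.58e+04 m / 0.37 m/s = 1.778e+05 s = 2.058 d.
C = 3.738·exp(−0.21·2.058) = 3.738·0.6491 = 2.426 mg/L.

2.43 mg/L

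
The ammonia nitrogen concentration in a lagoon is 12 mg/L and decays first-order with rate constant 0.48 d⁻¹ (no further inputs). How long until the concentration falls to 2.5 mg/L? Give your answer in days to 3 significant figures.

3.27 d

t = ln(C₀/C)/k = ln(12/2.5)/0.48 = 1.569/0.48 = 3.268 d.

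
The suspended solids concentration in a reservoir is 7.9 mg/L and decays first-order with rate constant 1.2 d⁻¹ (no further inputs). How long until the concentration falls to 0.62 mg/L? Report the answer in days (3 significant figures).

t = ln(C₀/C)/k = ln(7.9/0.62)/1.2 = 2.545/1.2 = 2.121 d.

2.12 d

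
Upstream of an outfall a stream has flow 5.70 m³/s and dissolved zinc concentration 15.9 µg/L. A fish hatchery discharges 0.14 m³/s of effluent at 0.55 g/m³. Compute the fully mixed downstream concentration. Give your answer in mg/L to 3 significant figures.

0.0287 mg/L

15.9 µg/L = 0.0159 mg/L.
Flow-weighted mixing gives C = (0.14·0.55 + 5.7·0.0159) / (0.14 + 5.7) = 0.1676/5.84 = 0.0287 mg/L.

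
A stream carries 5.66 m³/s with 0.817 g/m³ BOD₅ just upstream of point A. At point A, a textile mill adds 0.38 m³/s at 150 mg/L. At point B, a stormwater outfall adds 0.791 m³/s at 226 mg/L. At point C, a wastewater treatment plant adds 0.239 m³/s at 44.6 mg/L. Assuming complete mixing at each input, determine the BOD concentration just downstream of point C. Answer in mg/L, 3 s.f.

35.5 mg/L

After input A: C = (5.66·0.817 + 0.38·150) / 6.04 = 10.2 mg/L.
After input B: C = (6.04·10.2 + 0.791·226) / 6.831 = 35.19 mg/L.
After input C: C = (6.831·35.19 + 0.239·44.6) / 7.07 = 35.51 mg/L.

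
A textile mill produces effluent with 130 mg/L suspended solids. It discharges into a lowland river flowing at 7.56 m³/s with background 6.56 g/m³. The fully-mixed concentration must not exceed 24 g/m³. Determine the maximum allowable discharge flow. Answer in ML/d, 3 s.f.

Mass balance at complete mixing: C_std·(Q_w + Q_r) = Q_w·C_e + Q_r·C_b.
Rearranging, Q_w = Q_r·(C_std − C_b)/(C_e − C_std) = 7.56·(24 − 6.56) / (130 − 24) = 1.244 m³/s.
= 107.5 ML/d.

107 ML/d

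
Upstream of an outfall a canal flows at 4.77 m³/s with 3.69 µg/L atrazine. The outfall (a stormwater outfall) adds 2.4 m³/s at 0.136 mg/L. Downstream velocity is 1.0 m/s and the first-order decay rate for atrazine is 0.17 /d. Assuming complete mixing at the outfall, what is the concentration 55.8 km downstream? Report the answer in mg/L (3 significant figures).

0.0430 mg/L

3.69 µg/L = 0.00369 mg/L.
After complete mixing, C₀ = (2.4·0.136 + 4.77·0.00369) / 7.17 = 0.04798 mg/L.
Travel time t = 5.58e+04 m / 1.0 m/s = 5.58e+04 s = 0.6458 d.
C = 0.04798·exp(−0.17·0.6458) = 0.04798·0.896 = 0.04299 mg/L.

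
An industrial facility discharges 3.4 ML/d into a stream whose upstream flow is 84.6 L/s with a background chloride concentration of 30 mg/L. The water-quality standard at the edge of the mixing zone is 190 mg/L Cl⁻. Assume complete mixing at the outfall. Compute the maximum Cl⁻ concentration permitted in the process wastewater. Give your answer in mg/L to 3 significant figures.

534 mg/L

3.4 ML/d = 0.03935 m³/s.
84.6 L/s = 0.0846 m³/s.
Mass balance: 190·0.124 = 0.03935·Cₑ + 0.0846·30.
Cₑ = (23.55 − 2.538) / 0.03935 = 534 mg/L.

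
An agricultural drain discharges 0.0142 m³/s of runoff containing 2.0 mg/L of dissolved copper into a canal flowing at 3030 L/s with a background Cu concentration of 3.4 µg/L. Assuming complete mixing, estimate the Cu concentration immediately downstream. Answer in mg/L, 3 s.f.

0.0127 mg/L

3030 L/s = 3.03 m³/s.
3.4 µg/L = 0.0034 mg/L.
By mass balance at complete mixing, C = (0.0142·2 + 3.03·0.0034) / (0.0142 + 3.03) = 0.0387/3.044 = 0.01271 mg/L.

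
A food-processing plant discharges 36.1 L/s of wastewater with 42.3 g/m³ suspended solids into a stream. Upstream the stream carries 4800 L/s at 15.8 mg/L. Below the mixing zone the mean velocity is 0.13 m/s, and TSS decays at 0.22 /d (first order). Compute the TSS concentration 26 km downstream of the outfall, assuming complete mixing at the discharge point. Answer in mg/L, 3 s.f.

9.61 mg/L

36.1 L/s = 0.0361 m³/s.
4800 L/s = 4.8 m³/s.
After complete mixing, C₀ = (0.0361·42.3 + 4.8·15.8) / 4.836 = 16 mg/L.
Travel time t = 2.6e+04 m / 0.13 m/s = 2e+05 s = 2.315 d.
C = 16·exp(−0.22·2.315) = 16·0.6009 = 9.614 mg/L.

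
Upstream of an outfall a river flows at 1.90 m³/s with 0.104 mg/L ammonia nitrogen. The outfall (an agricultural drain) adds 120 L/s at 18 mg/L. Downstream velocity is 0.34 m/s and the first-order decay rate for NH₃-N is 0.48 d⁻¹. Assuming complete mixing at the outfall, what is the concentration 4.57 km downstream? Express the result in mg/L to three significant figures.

1.08 mg/L

120 L/s = 0.12 m³/s.
After complete mixing, C₀ = (0.12·18 + 1.9·0.104) / 2.02 = 1.167 mg/L.
Travel time t = 4570 m / 0.34 m/s = 1.344e+04 s = 0.1556 d.
C = 1.167·exp(−0.48·0.1556) = 1.167·0.928 = 1.083 mg/L.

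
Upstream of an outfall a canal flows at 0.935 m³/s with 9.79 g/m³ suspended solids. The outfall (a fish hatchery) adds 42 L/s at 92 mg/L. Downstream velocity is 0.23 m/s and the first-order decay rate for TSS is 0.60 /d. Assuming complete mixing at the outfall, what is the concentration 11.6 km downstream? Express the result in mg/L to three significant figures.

9.39 mg/L

42 L/s = 0.042 m³/s.
After complete mixing, C₀ = (0.042·92 + 0.935·9.79) / 0.977 = 13.32 mg/L.
Travel time t = 1.16e+04 m / 0.23 m/s = 5.043e+04 s = 0.5837 d.
C = 13.32·exp(−0.60·0.5837) = 13.32·0.7045 = 9.387 mg/L.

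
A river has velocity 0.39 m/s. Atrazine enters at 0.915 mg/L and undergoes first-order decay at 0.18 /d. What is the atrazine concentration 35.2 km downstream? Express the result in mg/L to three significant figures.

Travel time t = 35.2 km / 0.39 m/s = 3.52e+04/0.39 = 9.026e+04 s = 1.045 d.
First-order decay: C = 0.915·exp(−0.18·1.045) = 0.915·0.8286 = 0.7582 mg/L.

0.758 mg/L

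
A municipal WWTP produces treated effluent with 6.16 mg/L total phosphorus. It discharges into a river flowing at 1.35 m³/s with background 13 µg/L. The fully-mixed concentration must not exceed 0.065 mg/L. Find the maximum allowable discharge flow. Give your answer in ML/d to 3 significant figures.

13 µg/L = 0.013 mg/L.
Mass balance at complete mixing: C_std·(Q_w + Q_r) = Q_w·C_e + Q_r·C_b.
Rearranging, Q_w = Q_r·(C_std − C_b)/(C_e − C_std) = 1.35·(0.065 − 0.013) / (6.16 − 0.065) = 0.01152 m³/s.
= 0.9951 ML/d.

0.995 ML/d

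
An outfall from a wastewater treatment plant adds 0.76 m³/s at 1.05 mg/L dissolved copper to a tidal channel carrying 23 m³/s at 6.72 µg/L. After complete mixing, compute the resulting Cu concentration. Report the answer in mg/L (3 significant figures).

0.0401 mg/L

6.72 µg/L = 0.00672 mg/L.
By mass balance at complete mixing, C = (0.76·1.05 + 23·0.00672) / (0.76 + 23) = 0.9526/23.76 = 0.04009 mg/L.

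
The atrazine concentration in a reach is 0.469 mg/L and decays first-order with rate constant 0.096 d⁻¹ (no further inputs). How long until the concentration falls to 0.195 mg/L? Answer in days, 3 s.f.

9.14 d

t = ln(C₀/C)/k = ln(0.469/0.195)/0.096 = 0.8776/0.096 = 9.142 d.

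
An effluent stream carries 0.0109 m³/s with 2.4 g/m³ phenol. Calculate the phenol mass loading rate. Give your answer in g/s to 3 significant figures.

Mass flux = Q·C = 0.0109 m³/s × 2.4 g/m³ = 0.02616 g/s.

0.0262 g/s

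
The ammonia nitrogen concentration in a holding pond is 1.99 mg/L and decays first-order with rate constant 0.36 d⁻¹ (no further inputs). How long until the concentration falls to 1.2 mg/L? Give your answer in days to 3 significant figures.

t = ln(C₀/C)/k = ln(1.99/1.2)/0.36 = 0.5058/0.36 = 1.405 d.

1.41 d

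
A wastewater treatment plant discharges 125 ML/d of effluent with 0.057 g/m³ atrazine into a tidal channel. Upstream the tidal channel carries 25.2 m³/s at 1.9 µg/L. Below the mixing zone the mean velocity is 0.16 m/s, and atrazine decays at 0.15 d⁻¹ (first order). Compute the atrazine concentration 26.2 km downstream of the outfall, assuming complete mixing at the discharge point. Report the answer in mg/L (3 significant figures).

0.00368 mg/L

125 ML/d = 1.447 m³/s.
1.9 µg/L = 0.0019 mg/L.
After complete mixing, C₀ = (1.447·0.057 + 25.2·0.0019) / 26.65 = 0.004892 mg/L.
Travel time t = 2.62e+04 m / 0.16 m/s = 1.638e+05 s = 1.895 d.
C = 0.004892·exp(−0.15·1.895) = 0.004892·0.7525 = 0.003681 mg/L.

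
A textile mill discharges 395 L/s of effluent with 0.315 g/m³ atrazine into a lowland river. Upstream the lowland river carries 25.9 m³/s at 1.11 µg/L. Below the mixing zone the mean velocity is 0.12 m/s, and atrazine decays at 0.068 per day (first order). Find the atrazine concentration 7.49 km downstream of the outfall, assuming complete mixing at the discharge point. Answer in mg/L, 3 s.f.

0.00555 mg/L

395 L/s = 0.395 m³/s.
1.11 µg/L = 0.00111 mg/L.
After complete mixing, C₀ = (0.395·0.315 + 25.9·0.00111) / 26.29 = 0.005825 mg/L.
Travel time t = 7490 m / 0.12 m/s = 6.242e+04 s = 0.7224 d.
C = 0.005825·exp(−0.068·0.7224) = 0.005825·0.9521 = 0.005546 mg/L.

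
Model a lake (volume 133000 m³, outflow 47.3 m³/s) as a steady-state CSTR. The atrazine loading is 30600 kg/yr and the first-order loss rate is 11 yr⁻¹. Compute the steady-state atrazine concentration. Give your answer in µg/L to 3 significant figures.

Outflow Q = 47.3 m³/s × 3.156e+07 s/yr = 1.493e+09 m³/yr.
Steady-state CSTR mass balance: W = Q·C + k·V·C, so C = W/(Q + kV).
Q + kV = 1.493e+09 + 11·133000 = 1.494e+09 m³/yr.
C = 30600/1.494e+09 = 2.048e-05 kg/m³ = 0.02048 mg/L = 20.48 µg/L.

20.5 µg/L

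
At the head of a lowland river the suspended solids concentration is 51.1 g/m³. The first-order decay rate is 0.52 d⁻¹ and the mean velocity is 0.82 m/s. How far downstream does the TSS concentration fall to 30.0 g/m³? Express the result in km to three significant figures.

72.6 km

From C = C₀·e^(−kt), t = ln(C₀/C)/k = ln(51.1/30.0)/0.52 = 0.5326/0.52 = 1.024 d.
Distance = v·t = 0.82 m/s × 8.849e+04 s = 7.256e+04 m = 72.56 km.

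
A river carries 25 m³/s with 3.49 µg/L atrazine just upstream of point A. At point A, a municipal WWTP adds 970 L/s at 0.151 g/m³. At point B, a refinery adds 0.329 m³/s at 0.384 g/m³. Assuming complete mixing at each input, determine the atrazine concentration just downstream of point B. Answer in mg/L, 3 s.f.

0.0137 mg/L

3.49 µg/L = 0.00349 mg/L.
970 L/s = 0.97 m³/s.
After input A: C = (25·0.00349 + 0.97·0.151) / 25.97 = 0.009 mg/L.
After input B: C = (25.97·0.009 + 0.329·0.384) / 26.3 = 0.01369 mg/L.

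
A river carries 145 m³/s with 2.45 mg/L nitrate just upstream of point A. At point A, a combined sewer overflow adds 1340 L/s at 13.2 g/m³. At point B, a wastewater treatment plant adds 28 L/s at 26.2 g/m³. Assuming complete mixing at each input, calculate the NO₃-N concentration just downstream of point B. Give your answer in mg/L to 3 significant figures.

2.55 mg/L

1340 L/s = 1.34 m³/s.
After input A: C = (145·2.45 + 1.34·13.2) / 146.3 = 2.548 mg/L.
28 L/s = 0.028 m³/s.
After input B: C = (146.3·2.548 + 0.028·26.2) / 146.4 = 2.553 mg/L.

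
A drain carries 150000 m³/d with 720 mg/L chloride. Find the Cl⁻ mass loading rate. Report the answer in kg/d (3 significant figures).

150000 m³/d = 1.736 m³/s.
Mass flux = Q·C = 1.736 m³/s × 720 g/m³ = 1250 g/s.
= 1250 g/s × 86.4 = 1.08e+05 kg/d.

108000 kg/d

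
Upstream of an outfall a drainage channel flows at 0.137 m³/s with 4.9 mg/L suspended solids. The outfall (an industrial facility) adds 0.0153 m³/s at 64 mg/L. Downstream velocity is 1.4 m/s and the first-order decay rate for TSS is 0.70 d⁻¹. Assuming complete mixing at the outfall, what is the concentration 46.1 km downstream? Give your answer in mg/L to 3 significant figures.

After complete mixing, C₀ = (0.0153·64 + 0.137·4.9) / 0.1523 = 10.84 mg/L.
Travel time t = 4.61e+04 m / 1.4 m/s = 3.293e+04 s = 0.3811 d.
C = 10.84·exp(−0.70·0.3811) = 10.84·0.7658 = 8.3 mg/L.

8.30 mg/L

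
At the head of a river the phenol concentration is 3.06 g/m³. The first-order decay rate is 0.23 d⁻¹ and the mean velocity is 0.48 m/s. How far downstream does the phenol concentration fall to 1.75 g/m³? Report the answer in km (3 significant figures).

From C = C₀·e^(−kt), t = ln(C₀/C)/k = ln(3.06/1.75)/0.23 = 0.5588/0.23 = 2.43 d.
Distance = v·t = 0.48 m/s × 2.099e+05 s = 1.008e+05 m = 100.8 km.

101 km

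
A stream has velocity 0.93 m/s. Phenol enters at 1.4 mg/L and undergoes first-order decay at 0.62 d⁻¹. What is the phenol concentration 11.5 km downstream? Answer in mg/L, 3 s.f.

Travel time t = 11.5 km / 0.93 m/s = 1.15e+04/0.93 = 1.237e+04 s = 0.1431 d.
First-order decay: C = 1.4·exp(−0.62·0.1431) = 1.4·0.9151 = 1.281 mg/L.

1.28 mg/L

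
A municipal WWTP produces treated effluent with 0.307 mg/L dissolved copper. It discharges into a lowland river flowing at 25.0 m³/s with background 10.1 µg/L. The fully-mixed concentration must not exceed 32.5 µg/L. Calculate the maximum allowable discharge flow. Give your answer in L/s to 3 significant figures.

10.1 µg/L = 0.0101 mg/L.
32.5 µg/L = 0.0325 mg/L.
Mass balance at complete mixing: C_std·(Q_w + Q_r) = Q_w·C_e + Q_r·C_b.
Rearranging, Q_w = Q_r·(C_std − C_b)/(C_e − C_std) = 25.0·(0.0325 − 0.0101) / (0.307 − 0.0325) = 2.04 m³/s.
= 2040 L/s.

2040 L/s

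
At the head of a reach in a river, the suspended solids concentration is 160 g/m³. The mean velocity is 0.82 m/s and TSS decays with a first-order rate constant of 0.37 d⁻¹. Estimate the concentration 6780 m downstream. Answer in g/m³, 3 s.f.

Travel time t = 6780 m / 0.82 m/s = 6780/0.82 = 8268 s = 0.0957 d.
First-order decay: C = 160·exp(−0.37·0.0957) = 160·0.9652 = 154.4 g/m³.

154 g/m³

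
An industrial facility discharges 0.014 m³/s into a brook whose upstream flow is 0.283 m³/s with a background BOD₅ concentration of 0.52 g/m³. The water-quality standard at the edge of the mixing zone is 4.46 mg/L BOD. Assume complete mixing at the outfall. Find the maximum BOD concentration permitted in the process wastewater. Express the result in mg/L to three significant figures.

Mass balance: 4.46·0.297 = 0.014·Cₑ + 0.283·0.52.
Cₑ = (1.325 − 0.1472) / 0.014 = 84.1 mg/L.

84.1 mg/L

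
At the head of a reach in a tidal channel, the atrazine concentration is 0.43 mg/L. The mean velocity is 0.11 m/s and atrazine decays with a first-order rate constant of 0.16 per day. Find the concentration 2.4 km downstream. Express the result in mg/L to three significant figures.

0.413 mg/L

Travel time t = 2.4 km / 0.11 m/s = 2400/0.11 = 2.182e+04 s = 0.2525 d.
First-order decay: C = 0.43·exp(−0.16·0.2525) = 0.43·0.9604 = 0.413 mg/L.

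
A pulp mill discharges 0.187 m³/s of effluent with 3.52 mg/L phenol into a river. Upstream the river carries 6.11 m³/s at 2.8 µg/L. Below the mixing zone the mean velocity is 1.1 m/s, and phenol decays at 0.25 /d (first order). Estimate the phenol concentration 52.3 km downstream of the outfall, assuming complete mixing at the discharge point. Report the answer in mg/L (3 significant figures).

0.0935 mg/L

2.8 µg/L = 0.0028 mg/L.
After complete mixing, C₀ = (0.187·3.52 + 6.11·0.0028) / 6.297 = 0.1072 mg/L.
Travel time t = 5.23e+04 m / 1.1 m/s = 4.755e+04 s = 0.5503 d.
C = 0.1072·exp(−0.25·0.5503) = 0.1072·0.8715 = 0.09346 mg/L.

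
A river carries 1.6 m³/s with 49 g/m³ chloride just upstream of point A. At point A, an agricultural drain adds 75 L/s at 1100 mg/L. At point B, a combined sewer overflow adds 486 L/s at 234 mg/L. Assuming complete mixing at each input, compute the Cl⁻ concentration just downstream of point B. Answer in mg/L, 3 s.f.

127 mg/L

75 L/s = 0.075 m³/s.
After input A: C = (1.6·49 + 0.075·1100) / 1.675 = 96.06 mg/L.
486 L/s = 0.486 m³/s.
After input B: C = (1.675·96.06 + 0.486·234) / 2.161 = 127.1 mg/L.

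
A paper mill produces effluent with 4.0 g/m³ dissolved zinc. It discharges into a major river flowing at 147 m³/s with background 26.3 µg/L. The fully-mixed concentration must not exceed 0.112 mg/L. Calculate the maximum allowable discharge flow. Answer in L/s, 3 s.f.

3240 L/s

26.3 µg/L = 0.0263 mg/L.
Mass balance at complete mixing: C_std·(Q_w + Q_r) = Q_w·C_e + Q_r·C_b.
Rearranging, Q_w = Q_r·(C_std − C_b)/(C_e − C_std) = 147·(0.112 − 0.0263) / (4 − 0.112) = 3.24 m³/s.
= 3240 L/s.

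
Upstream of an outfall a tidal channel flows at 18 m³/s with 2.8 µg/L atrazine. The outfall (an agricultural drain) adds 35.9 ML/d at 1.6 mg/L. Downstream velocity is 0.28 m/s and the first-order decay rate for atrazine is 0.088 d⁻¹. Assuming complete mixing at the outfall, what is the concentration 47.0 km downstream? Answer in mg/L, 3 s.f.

35.9 ML/d = 0.4155 m³/s.
2.8 µg/L = 0.0028 mg/L.
After complete mixing, C₀ = (0.4155·1.6 + 18·0.0028) / 18.42 = 0.03884 mg/L.
Travel time t = 4.7e+04 m / 0.28 m/s = 1.679e+05 s = 1.943 d.
C = 0.03884·exp(−0.088·1.943) = 0.03884·0.8429 = 0.03273 mg/L.

0.0327 mg/L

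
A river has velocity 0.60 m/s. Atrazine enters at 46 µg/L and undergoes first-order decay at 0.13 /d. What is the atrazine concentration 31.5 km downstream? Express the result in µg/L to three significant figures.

Travel time t = 31.5 km / 0.60 m/s = 3.15e+04/0.60 = 5.25e+04 s = 0.6076 d.
First-order decay: C = 46·exp(−0.13·0.6076) = 46·0.924 = 42.51 µg/L.

42.5 µg/L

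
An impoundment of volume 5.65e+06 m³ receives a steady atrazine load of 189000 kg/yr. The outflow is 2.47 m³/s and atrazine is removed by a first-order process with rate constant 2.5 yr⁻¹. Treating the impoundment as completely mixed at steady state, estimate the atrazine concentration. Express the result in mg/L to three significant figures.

2.05 mg/L

Outflow Q = 2.47 m³/s × 3.156e+07 s/yr = 7.795e+07 m³/yr.
Steady-state CSTR mass balance: W = Q·C + k·V·C, so C = W/(Q + kV).
Q + kV = 7.795e+07 + 2.5·5.65e+06 = 9.207e+07 m³/yr.
C = 189000/9.207e+07 = 0.002053 kg/m³ = 2.053 mg/L.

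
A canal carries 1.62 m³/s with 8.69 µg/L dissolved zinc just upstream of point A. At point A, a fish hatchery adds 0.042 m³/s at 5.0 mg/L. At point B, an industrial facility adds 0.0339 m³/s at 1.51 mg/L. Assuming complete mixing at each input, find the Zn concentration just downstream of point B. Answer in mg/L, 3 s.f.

8.69 µg/L = 0.00869 mg/L.
After input A: C = (1.62·0.00869 + 0.042·5) / 1.662 = 0.1348 mg/L.
After input B: C = (1.662·0.1348 + 0.0339·1.51) / 1.696 = 0.1623 mg/L.

0.162 mg/L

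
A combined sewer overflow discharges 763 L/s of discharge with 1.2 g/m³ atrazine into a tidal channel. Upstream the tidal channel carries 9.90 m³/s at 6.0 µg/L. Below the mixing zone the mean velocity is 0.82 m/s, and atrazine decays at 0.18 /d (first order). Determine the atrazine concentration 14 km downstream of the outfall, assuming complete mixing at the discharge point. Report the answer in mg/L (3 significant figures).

0.0882 mg/L

763 L/s = 0.763 m³/s.
6.0 µg/L = 0.006 mg/L.
After complete mixing, C₀ = (0.763·1.2 + 9.9·0.006) / 10.66 = 0.09144 mg/L.
Travel time t = 1.4e+04 m / 0.82 m/s = 1.707e+04 s = 0.1976 d.
C = 0.09144·exp(−0.18·0.1976) = 0.09144·0.9651 = 0.08824 mg/L.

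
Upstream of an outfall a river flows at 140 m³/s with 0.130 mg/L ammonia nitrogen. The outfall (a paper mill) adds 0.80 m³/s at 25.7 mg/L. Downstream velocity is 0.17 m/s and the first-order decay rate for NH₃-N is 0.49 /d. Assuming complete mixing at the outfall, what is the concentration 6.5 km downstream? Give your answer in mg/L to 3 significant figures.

0.222 mg/L

After complete mixing, C₀ = (0.8·25.7 + 140·0.13) / 140.8 = 0.2753 mg/L.
Travel time t = 6500 m / 0.17 m/s = 3.824e+04 s = 0.4425 d.
C = 0.2753·exp(−0.49·0.4425) = 0.2753·0.8051 = 0.2216 mg/L.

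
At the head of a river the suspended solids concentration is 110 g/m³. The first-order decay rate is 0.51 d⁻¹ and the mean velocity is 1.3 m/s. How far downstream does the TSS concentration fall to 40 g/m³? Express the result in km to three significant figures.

223 km

From C = C₀·e^(−kt), t = ln(C₀/C)/k = ln(110/40)/0.51 = 1.012/0.51 = 1.984 d.
Distance = v·t = 1.3 m/s × 1.714e+05 s = 2.228e+05 m = 222.8 km.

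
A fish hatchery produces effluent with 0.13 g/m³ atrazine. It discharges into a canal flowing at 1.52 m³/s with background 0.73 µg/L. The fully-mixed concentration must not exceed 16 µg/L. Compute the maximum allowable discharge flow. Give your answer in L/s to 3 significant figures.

204 L/s

0.73 µg/L = 0.00073 mg/L.
16 µg/L = 0.016 mg/L.
Mass balance at complete mixing: C_std·(Q_w + Q_r) = Q_w·C_e + Q_r·C_b.
Rearranging, Q_w = Q_r·(C_std − C_b)/(C_e − C_std) = 1.52·(0.016 − 0.00073) / (0.13 − 0.016) = 0.2036 m³/s.
= 203.6 L/s.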